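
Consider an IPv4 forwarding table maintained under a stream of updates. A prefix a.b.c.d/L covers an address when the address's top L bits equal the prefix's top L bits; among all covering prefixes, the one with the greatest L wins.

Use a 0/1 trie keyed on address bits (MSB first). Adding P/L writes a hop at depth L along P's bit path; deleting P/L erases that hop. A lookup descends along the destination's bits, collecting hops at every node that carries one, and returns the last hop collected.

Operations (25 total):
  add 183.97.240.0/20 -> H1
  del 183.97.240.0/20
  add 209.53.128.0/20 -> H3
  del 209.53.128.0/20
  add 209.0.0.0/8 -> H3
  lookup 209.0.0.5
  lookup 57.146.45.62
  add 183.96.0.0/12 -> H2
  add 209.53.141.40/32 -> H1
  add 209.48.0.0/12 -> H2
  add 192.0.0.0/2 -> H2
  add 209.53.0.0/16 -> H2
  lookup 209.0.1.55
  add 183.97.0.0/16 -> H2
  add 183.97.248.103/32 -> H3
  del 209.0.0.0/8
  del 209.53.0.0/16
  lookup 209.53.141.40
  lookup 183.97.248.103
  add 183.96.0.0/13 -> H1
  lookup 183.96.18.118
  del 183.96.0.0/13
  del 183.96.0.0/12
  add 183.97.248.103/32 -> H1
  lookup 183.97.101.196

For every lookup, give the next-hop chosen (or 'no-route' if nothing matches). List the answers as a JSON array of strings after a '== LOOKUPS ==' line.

Apply in order:
  + 183.97.240.0/20 (H1) depth=20
  - 183.97.240.0/20 clear@20
  + 209.53.128.0/20 (H3) depth=20
  - 209.53.128.0/20 clear@20
  + 209.0.0.0/8 (H3) depth=8
  Q 209.0.0.5: descend 1101000100 ; hops seen [H3] ; pick H3
  Q 57.146.45.62: descend ε ; hops seen [∅] ; pick no-route
  + 183.96.0.0/12 (H2) depth=12
  + 209.53.141.40/32 (H1) depth=32
  + 209.48.0.0/12 (H2) depth=12
  + 192.0.0.0/2 (H2) depth=2
  + 209.53.0.0/16 (H2) depth=16
  Q 209.0.1.55: descend 1101000100 ; hops seen [H2,H3] ; pick H3
  + 183.97.0.0/16 (H2) depth=16
  + 183.97.248.103/32 (H3) depth=32
  - 209.0.0.0/8 clear@8
  - 209.53.0.0/16 clear@16
  Q 209.53.141.40: descend 11010001001101011000110100101000 ; hops seen [H2,H2,H1] ; pick H1
  Q 183.97.248.103: descend 10110111011000011111100001100111 ; hops seen [H2,H2,H3] ; pick H3
  + 183.96.0.0/13 (H1) depth=13
  Q 183.96.18.118: descend 101101110110000 ; hops seen [H2,H1] ; pick H1
  - 183.96.0.0/13 clear@13
  - 183.96.0.0/12 clear@12
  + 183.97.248.103/32 (H1) depth=32
  Q 183.97.101.196: descend 1011011101100001 ; hops seen [H2] ; pick H2

== LOOKUPS ==
["H3","no-route","H3","H1","H3","H1","H2"]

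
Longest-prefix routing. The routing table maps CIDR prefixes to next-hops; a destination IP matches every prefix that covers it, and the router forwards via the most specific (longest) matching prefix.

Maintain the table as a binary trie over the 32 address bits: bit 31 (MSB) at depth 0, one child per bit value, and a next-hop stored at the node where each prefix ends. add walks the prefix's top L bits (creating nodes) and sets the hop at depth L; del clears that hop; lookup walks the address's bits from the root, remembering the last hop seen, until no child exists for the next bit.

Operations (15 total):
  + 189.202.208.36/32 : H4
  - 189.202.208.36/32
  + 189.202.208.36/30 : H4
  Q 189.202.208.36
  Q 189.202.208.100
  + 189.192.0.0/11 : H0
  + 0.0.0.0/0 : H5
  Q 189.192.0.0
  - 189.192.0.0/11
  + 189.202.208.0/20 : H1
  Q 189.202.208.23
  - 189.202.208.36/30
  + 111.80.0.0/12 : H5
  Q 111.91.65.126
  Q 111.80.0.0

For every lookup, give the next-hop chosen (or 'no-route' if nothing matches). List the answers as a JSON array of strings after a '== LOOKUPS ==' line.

Trace:
  add 189.202.208.36/32 -> H4 at depth 32
  - 189.202.208.36/32 clear@32
  add 189.202.208.36/30 -> H4 at depth 30
  lookup 189.202.208.36: bits 10111101110010101101000000100100 walk d0:-→d1:-→d2:-→d3:-→d4:-→d5:-→d6:-→d7:-→d8:-→d9:-→d10:-→d11:-→d12:-→d13:-→d14:-→d15:-→d16:-→d17:-→d18:-→d19:-→d20:-→d21:-→d22:-→d23:-→d24:-→d25:-→d26:-→d27:-→d28:-→d29:-→d30:H4→d31:-→d32:- -> H4
  lookup 189.202.208.100: bits 1011110111001010110100000 walk d0:-→d1:-→d2:-→d3:-→d4:-→d5:-→d6:-→d7:-→d8:-→d9:-→d10:-→d11:-→d12:-→d13:-→d14:-→d15:-→d16:-→d17:-→d18:-→d19:-→d20:-→d21:-→d22:-→d23:-→d24:-→d25:- -> no-route
  add 189.192.0.0/11 -> H0 at depth 11
  add 0.0.0.0/0 -> H5 at depth 0
  lookup 189.192.0.0: bits 101111011100 walk d0:H5→d1:-→d2:-→d3:-→d4:-→d5:-→d6:-→d7:-→d8:-→d9:-→d10:-→d11:H0→d12:- -> H0
  - 189.192.0.0/11 clear@11
  add 189.202.208.0/20 -> H1 at depth 20
  lookup 189.202.208.23: bits 10111101110010101101000000 walk d0:H5→d1:-→d2:-→d3:-→d4:-→d5:-→d6:-→d7:-→d8:-→d9:-→d10:-→d11:-→d12:-→d13:-→d14:-→d15:-→d16:-→d17:-→d18:-→d19:-→d20:H1→d21:-→d22:-→d23:-→d24:-→d25:-→d26:- -> H1
  - 189.202.208.36/30 clear@30
  add 111.80.0.0/12 -> H5 at depth 12
  lookup 111.91.65.126: bits 011011110101 walk d0:H5→d1:-→d2:-→d3:-→d4:-→d5:-→d6:-→d7:-→d8:-→d9:-→d10:-→d11:-→d12:H5 -> H5
  lookup 111.80.0.0: bits 011011110101 walk d0:H5→d1:-→d2:-→d3:-→d4:-→d5:-→d6:-→d7:-→d8:-→d9:-→d10:-→d11:-→d12:H5 -> H5

== LOOKUPS ==
["H4","no-route","H0","H1","H5","H5"]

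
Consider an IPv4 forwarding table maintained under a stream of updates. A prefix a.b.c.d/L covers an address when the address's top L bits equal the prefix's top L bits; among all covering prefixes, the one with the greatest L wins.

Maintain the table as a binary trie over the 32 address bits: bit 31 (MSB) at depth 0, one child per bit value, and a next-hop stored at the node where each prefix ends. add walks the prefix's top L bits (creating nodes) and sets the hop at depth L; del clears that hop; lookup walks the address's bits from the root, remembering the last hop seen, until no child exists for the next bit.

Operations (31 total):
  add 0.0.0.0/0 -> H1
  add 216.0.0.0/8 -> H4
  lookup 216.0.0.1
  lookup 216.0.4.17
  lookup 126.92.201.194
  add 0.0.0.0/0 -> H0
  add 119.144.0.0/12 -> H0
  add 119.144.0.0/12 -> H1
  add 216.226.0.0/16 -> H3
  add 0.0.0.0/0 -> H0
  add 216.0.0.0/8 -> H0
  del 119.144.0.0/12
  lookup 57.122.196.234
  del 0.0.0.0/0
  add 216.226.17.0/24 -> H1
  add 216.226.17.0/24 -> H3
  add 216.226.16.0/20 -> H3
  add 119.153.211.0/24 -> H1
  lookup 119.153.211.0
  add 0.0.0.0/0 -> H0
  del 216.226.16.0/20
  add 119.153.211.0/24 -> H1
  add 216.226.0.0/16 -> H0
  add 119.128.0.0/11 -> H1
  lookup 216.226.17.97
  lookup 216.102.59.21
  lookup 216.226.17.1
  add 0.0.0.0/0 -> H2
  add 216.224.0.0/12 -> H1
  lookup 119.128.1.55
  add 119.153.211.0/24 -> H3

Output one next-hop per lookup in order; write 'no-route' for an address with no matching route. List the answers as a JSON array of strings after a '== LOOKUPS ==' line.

Process each operation:
  + 0.0.0.0/0 (H1) depth=0
  + 216.0.0.0/8 (H4) depth=8
  ? 216.0.0.1  path d0:H1→d1:-→d2:-→d3:-→d4:-→d5:-→d6:-→d7:-→d8:H4  best=H4
  ? 216.0.4.17  path d0:H1→d1:-→d2:-→d3:-→d4:-→d5:-→d6:-→d7:-→d8:H4  best=H4
  ? 126.92.201.194  path d0:H1  best=H1
  + 0.0.0.0/0 (H0) depth=0
  + 119.144.0.0/12 (H0) depth=12
  + 119.144.0.0/12 (H1) depth=12
  + 216.226.0.0/16 (H3) depth=16
  + 0.0.0.0/0 (H0) depth=0
  + 216.0.0.0/8 (H0) depth=8
  del 119.144.0.0/12 (clear depth 12)
  ? 57.122.196.234  path d0:H0→d1:-  best=H0
  del 0.0.0.0/0 (clear depth 0)
  + 216.226.17.0/24 (H1) depth=24
  + 216.226.17.0/24 (H3) depth=24
  + 216.226.16.0/20 (H3) depth=20
  + 119.153.211.0/24 (H1) depth=24
  ? 119.153.211.0  path d0:-→d1:-→d2:-→d3:-→d4:-→d5:-→d6:-→d7:-→d8:-→d9:-→d10:-→d11:-→d12:-→d13:-→d14:-→d15:-→d16:-→d17:-→d18:-→d19:-→d20:-→d21:-→d22:-→d23:-→d24:H1  best=H1
  + 0.0.0.0/0 (H0) depth=0
  del 216.226.16.0/20 (clear depth 20)
  + 119.153.211.0/24 (H1) depth=24
  + 216.226.0.0/16 (H0) depth=16
  + 119.128.0.0/11 (H1) depth=11
  ? 216.226.17.97  path d0:H0→d1:-→d2:-→d3:-→d4:-→d5:-→d6:-→d7:-→d8:H0→d9:-→d10:-→d11:-→d12:-→d13:-→d14:-→d15:-→d16:H0→d17:-→d18:-→d19:-→d20:-→d21:-→d22:-→d23:-→d24:H3  best=H3
  ? 216.102.59.21  path d0:H0→d1:-→d2:-→d3:-→d4:-→d5:-→d6:-→d7:-→d8:H0  best=H0
  ? 216.226.17.1  path d0:H0→d1:-→d2:-→d3:-→d4:-→d5:-→d6:-→d7:-→d8:H0→d9:-→d10:-→d11:-→d12:-→d13:-→d14:-→d15:-→d16:H0→d17:-→d18:-→d19:-→d20:-→d21:-→d22:-→d23:-→d24:H3  best=H3
  + 0.0.0.0/0 (H2) depth=0
  + 216.224.0.0/12 (H1) depth=12
  ? 119.128.1.55  path d0:H2→d1:-→d2:-→d3:-→d4:-→d5:-→d6:-→d7:-→d8:-→d9:-→d10:-→d11:H1  best=H1
  + 119.153.211.0/24 (H3) depth=24

== LOOKUPS ==
["H4","H4","H1","H0","H1","H3","H0","H3","H1"]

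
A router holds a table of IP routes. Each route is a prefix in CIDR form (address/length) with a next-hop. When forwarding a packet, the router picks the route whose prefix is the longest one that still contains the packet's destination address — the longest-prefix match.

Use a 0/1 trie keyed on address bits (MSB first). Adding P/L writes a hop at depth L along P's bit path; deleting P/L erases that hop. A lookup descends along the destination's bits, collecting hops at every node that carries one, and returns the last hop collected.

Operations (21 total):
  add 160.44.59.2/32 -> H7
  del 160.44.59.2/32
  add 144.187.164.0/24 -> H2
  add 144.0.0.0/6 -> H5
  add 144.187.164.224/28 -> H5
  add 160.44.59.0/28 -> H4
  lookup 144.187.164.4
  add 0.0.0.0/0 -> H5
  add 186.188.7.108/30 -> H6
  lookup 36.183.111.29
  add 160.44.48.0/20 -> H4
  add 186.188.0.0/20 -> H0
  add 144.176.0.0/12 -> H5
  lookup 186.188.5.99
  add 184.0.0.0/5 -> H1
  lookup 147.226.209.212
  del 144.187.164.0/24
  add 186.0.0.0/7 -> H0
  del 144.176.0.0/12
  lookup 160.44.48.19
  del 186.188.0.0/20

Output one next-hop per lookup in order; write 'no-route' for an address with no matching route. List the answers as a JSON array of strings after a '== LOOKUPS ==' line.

Process each operation:
  add 160.44.59.2/32 -> H7 at depth 32
  - 160.44.59.2/32 clear@32
  add 144.187.164.0/24 -> H2 at depth 24
  add 144.0.0.0/6 -> H5 at depth 6
  add 144.187.164.224/28 -> H5 at depth 28
  add 160.44.59.0/28 -> H4 at depth 28
  ? 144.187.164.4  path d0:-→d1:-→d2:-→d3:-→d4:-→d5:-→d6:H5→d7:-→d8:-→d9:-→d10:-→d11:-→d12:-→d13:-→d14:-→d15:-→d16:-→d17:-→d18:-→d19:-→d20:-→d21:-→d22:-→d23:-→d24:H2  best=H2
  add 0.0.0.0/0 -> H5 at depth 0
  add 186.188.7.108/30 -> H6 at depth 30
  ? 36.183.111.29  path d0:H5  best=H5
  add 160.44.48.0/20 -> H4 at depth 20
  add 186.188.0.0/20 -> H0 at depth 20
  add 144.176.0.0/12 -> H5 at depth 12
  ? 186.188.5.99  path d0:H5→d1:-→d2:-→d3:-→d4:-→d5:-→d6:-→d7:-→d8:-→d9:-→d10:-→d11:-→d12:-→d13:-→d14:-→d15:-→d16:-→d17:-→d18:-→d19:-→d20:H0→d21:-→d22:-  best=H0
  add 184.0.0.0/5 -> H1 at depth 5
  ? 147.226.209.212  path d0:H5→d1:-→d2:-→d3:-→d4:-→d5:-→d6:H5  best=H5
  - 144.187.164.0/24 clear@24
  add 186.0.0.0/7 -> H0 at depth 7
  - 144.176.0.0/12 clear@12
  ? 160.44.48.19  path d0:H5→d1:-→d2:-→d3:-→d4:-→d5:-→d6:-→d7:-→d8:-→d9:-→d10:-→d11:-→d12:-→d13:-→d14:-→d15:-→d16:-→d17:-→d18:-→d19:-→d20:H4  best=H4
  - 186.188.0.0/20 clear@20

== LOOKUPS ==
["H2","H5","H0","H5","H4"]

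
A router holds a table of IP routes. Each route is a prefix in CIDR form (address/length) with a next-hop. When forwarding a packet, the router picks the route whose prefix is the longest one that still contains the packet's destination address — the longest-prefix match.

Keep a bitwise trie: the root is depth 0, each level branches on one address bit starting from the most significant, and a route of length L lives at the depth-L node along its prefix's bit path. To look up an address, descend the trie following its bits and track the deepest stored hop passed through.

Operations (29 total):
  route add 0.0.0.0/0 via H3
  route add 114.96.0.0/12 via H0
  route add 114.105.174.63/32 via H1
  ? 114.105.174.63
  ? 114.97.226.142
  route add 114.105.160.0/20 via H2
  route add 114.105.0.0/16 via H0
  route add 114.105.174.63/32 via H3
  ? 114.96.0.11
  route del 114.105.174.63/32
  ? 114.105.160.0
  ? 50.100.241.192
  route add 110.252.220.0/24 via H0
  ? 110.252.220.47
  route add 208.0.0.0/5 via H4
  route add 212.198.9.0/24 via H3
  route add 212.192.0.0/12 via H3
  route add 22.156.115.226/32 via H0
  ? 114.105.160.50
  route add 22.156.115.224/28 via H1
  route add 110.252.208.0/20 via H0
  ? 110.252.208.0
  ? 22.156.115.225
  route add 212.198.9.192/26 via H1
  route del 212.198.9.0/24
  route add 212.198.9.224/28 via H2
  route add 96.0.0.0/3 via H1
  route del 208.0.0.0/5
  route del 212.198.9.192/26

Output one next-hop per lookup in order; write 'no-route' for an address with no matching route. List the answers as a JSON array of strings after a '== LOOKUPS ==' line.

Trace:
  add 0.0.0.0/0 -> H3 at depth 0
  add 114.96.0.0/12 -> H0 at depth 12
  add 114.105.174.63/32 -> H1 at depth 32
  ? 114.105.174.63  path d0:H3→d1:-→d2:-→d3:-→d4:-→d5:-→d6:-→d7:-→d8:-→d9:-→d10:-→d11:-→d12:H0→d13:-→d14:-→d15:-→d16:-→d17:-→d18:-→d19:-→d20:-→d21:-→d22:-→d23:-→d24:-→d25:-→d26:-→d27:-→d28:-→d29:-→d30:-→d31:-→d32:H1  best=H1
  ? 114.97.226.142  path d0:H3→d1:-→d2:-→d3:-→d4:-→d5:-→d6:-→d7:-→d8:-→d9:-→d10:-→d11:-→d12:H0  best=H0
  add 114.105.160.0/20 -> H2 at depth 20
  add 114.105.0.0/16 -> H0 at depth 16
  add 114.105.174.63/32 -> H3 at depth 32
  ? 114.96.0.11  path d0:H3→d1:-→d2:-→d3:-→d4:-→d5:-→d6:-→d7:-→d8:-→d9:-→d10:-→d11:-→d12:H0  best=H0
  - 114.105.174.63/32 clear@32
  ? 114.105.160.0  path d0:H3→d1:-→d2:-→d3:-→d4:-→d5:-→d6:-→d7:-→d8:-→d9:-→d10:-→d11:-→d12:H0→d13:-→d14:-→d15:-→d16:H0→d17:-→d18:-→d19:-→d20:H2  best=H2
  ? 50.100.241.192  path d0:H3→d1:-  best=H3
  add 110.252.220.0/24 -> H0 at depth 24
  ? 110.252.220.47  path d0:H3→d1:-→d2:-→d3:-→d4:-→d5:-→d6:-→d7:-→d8:-→d9:-→d10:-→d11:-→d12:-→d13:-→d14:-→d15:-→d16:-→d17:-→d18:-→d19:-→d20:-→d21:-→d22:-→d23:-→d24:H0  best=H0
  add 208.0.0.0/5 -> H4 at depth 5
  add 212.198.9.0/24 -> H3 at depth 24
  add 212.192.0.0/12 -> H3 at depth 12
  add 22.156.115.226/32 -> H0 at depth 32
  ? 114.105.160.50  path d0:H3→d1:-→d2:-→d3:-→d4:-→d5:-→d6:-→d7:-→d8:-→d9:-→d10:-→d11:-→d12:H0→d13:-→d14:-→d15:-→d16:H0→d17:-→d18:-→d19:-→d20:H2  best=H2
  add 22.156.115.224/28 -> H1 at depth 28
  add 110.252.208.0/20 -> H0 at depth 20
  ? 110.252.208.0  path d0:H3→d1:-→d2:-→d3:-→d4:-→d5:-→d6:-→d7:-→d8:-→d9:-→d10:-→d11:-→d12:-→d13:-→d14:-→d15:-→d16:-→d17:-→d18:-→d19:-→d20:H0  best=H0
  ? 22.156.115.225  path d0:H3→d1:-→d2:-→d3:-→d4:-→d5:-→d6:-→d7:-→d8:-→d9:-→d10:-→d11:-→d12:-→d13:-→d14:-→d15:-→d16:-→d17:-→d18:-→d19:-→d20:-→d21:-→d22:-→d23:-→d24:-→d25:-→d26:-→d27:-→d28:H1→d29:-→d30:-  best=H1
  add 212.198.9.192/26 -> H1 at depth 26
  - 212.198.9.0/24 clear@24
  add 212.198.9.224/28 -> H2 at depth 28
  add 96.0.0.0/3 -> H1 at depth 3
  - 208.0.0.0/5 clear@5
  - 212.198.9.192/26 clear@26

== LOOKUPS ==
["H1","H0","H0","H2","H3","H0","H2","H0","H1"]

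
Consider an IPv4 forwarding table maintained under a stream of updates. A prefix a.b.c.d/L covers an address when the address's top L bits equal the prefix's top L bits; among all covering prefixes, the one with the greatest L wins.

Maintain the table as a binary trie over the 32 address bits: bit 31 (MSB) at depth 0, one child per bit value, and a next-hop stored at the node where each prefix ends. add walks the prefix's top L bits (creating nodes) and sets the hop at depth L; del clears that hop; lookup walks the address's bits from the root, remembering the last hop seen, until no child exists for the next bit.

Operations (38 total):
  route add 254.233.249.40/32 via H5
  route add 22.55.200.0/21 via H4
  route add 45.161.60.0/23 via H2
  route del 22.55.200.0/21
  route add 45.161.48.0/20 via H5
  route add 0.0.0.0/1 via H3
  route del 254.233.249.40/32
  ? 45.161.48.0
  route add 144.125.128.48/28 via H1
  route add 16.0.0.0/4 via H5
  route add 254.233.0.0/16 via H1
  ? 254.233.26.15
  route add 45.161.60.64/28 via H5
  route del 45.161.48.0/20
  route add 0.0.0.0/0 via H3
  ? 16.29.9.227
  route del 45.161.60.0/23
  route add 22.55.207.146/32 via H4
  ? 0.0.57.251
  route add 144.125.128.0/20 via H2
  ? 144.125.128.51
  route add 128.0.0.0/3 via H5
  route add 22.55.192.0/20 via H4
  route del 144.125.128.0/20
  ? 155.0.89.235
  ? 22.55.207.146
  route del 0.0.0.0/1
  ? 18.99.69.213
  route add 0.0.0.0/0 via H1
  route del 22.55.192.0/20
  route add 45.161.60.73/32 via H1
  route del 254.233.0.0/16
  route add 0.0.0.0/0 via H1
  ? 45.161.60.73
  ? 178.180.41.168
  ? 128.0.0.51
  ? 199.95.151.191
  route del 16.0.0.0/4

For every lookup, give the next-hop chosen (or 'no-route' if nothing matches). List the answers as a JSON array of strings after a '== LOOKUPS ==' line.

Process each operation:
  add 254.233.249.40/32 -> H5 at depth 32
  add 22.55.200.0/21 -> H4 at depth 21
  add 45.161.60.0/23 -> H2 at depth 23
  - 22.55.200.0/21 clear@21
  add 45.161.48.0/20 -> H5 at depth 20
  add 0.0.0.0/1 -> H3 at depth 1
  - 254.233.249.40/32 clear@32
  lookup 45.161.48.0: bits 00101101101000010011 walk d0:-→d1:H3→d2:-→d3:-→d4:-→d5:-→d6:-→d7:-→d8:-→d9:-→d10:-→d11:-→d12:-→d13:-→d14:-→d15:-→d16:-→d17:-→d18:-→d19:-→d20:H5 -> H5
  add 144.125.128.48/28 -> H1 at depth 28
  add 16.0.0.0/4 -> H5 at depth 4
  add 254.233.0.0/16 -> H1 at depth 16
  lookup 254.233.26.15: bits 1111111011101001 walk d0:-→d1:-→d2:-→d3:-→d4:-→d5:-→d6:-→d7:-→d8:-→d9:-→d10:-→d11:-→d12:-→d13:-→d14:-→d15:-→d16:H1 -> H1
  add 45.161.60.64/28 -> H5 at depth 28
  - 45.161.48.0/20 clear@20
  add 0.0.0.0/0 -> H3 at depth 0
  lookup 16.29.9.227: bits 00010 walk d0:H3→d1:H3→d2:-→d3:-→d4:H5→d5:- -> H5
  - 45.161.60.0/23 clear@23
  add 22.55.207.146/32 -> H4 at depth 32
  lookup 0.0.57.251: bits 000 walk d0:H3→d1:H3→d2:-→d3:- -> H3
  add 144.125.128.0/20 -> H2 at depth 20
  lookup 144.125.128.51: bits 1001000001111101100000000011 walk d0:H3→d1:-→d2:-→d3:-→d4:-→d5:-→d6:-→d7:-→d8:-→d9:-→d10:-→d11:-→d12:-→d13:-→d14:-→d15:-→d16:-→d17:-→d18:-→d19:-→d20:H2→d21:-→d22:-→d23:-→d24:-→d25:-→d26:-→d27:-→d28:H1 -> H1
  add 128.0.0.0/3 -> H5 at depth 3
  add 22.55.192.0/20 -> H4 at depth 20
  - 144.125.128.0/20 clear@20
  lookup 155.0.89.235: bits 1001 walk d0:H3→d1:-→d2:-→d3:H5→d4:- -> H5
  lookup 22.55.207.146: bits 00010110001101111100111110010010 walk d0:H3→d1:H3→d2:-→d3:-→d4:H5→d5:-→d6:-→d7:-→d8:-→d9:-→d10:-→d11:-→d12:-→d13:-→d14:-→d15:-→d16:-→d17:-→d18:-→d19:-→d20:H4→d21:-→d22:-→d23:-→d24:-→d25:-→d26:-→d27:-→d28:-→d29:-→d30:-→d31:-→d32:H4 -> H4
  - 0.0.0.0/1 clear@1
  lookup 18.99.69.213: bits 00010 walk d0:H3→d1:-→d2:-→d3:-→d4:H5→d5:- -> H5
  add 0.0.0.0/0 -> H1 at depth 0
  - 22.55.192.0/20 clear@20
  add 45.161.60.73/32 -> H1 at depth 32
  - 254.233.0.0/16 clear@16
  add 0.0.0.0/0 -> H1 at depth 0
  lookup 45.161.60.73: bits 00101101101000010011110001001001 walk d0:H1→d1:-→d2:-→d3:-→d4:-→d5:-→d6:-→d7:-→d8:-→d9:-→d10:-→d11:-→d12:-→d13:-→d14:-→d15:-→d16:-→d17:-→d18:-→d19:-→d20:-→d21:-→d22:-→d23:-→d24:-→d25:-→d26:-→d27:-→d28:H5→d29:-→d30:-→d31:-→d32:H1 -> H1
  lookup 178.180.41.168: bits 10 walk d0:H1→d1:-→d2:- -> H1
  lookup 128.0.0.51: bits 100 walk d0:H1→d1:-→d2:-→d3:H5 -> H5
  lookup 199.95.151.191: bits 11 walk d0:H1→d1:-→d2:- -> H1
  - 16.0.0.0/4 clear@4

== LOOKUPS ==
["H5","H1","H5","H3","H1","H5","H4","H5","H1","H1","H5","H1"]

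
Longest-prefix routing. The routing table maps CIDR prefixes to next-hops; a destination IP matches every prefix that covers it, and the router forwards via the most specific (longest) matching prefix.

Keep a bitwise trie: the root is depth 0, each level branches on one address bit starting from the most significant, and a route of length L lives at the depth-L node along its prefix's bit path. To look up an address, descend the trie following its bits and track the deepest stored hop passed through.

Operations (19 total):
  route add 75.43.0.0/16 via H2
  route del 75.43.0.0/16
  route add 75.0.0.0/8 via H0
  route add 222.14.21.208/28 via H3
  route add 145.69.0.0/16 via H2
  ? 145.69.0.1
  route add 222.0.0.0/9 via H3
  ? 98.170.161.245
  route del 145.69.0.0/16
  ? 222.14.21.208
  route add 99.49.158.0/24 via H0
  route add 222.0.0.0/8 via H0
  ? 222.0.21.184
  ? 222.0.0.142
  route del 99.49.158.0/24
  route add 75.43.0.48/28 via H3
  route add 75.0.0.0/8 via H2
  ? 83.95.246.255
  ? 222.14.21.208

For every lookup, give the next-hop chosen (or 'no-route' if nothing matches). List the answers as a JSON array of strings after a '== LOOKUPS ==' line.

Process each operation:
  + 75.43.0.0/16 (H2) depth=16
  - 75.43.0.0/16 clear@16
  + 75.0.0.0/8 (H0) depth=8
  + 222.14.21.208/28 (H3) depth=28
  + 145.69.0.0/16 (H2) depth=16
  lookup 145.69.0.1: bits 1001000101000101 walk d0:-→d1:-→d2:-→d3:-→d4:-→d5:-→d6:-→d7:-→d8:-→d9:-→d10:-→d11:-→d12:-→d13:-→d14:-→d15:-→d16:H2 -> H2
  + 222.0.0.0/9 (H3) depth=9
  lookup 98.170.161.245: bits 01 walk d0:-→d1:-→d2:- -> no-route
  - 145.69.0.0/16 clear@16
  lookup 222.14.21.208: bits 1101111000001110000101011101 walk d0:-→d1:-→d2:-→d3:-→d4:-→d5:-→d6:-→d7:-→d8:-→d9:H3→d10:-→d11:-→d12:-→d13:-→d14:-→d15:-→d16:-→d17:-→d18:-→d19:-→d20:-→d21:-→d22:-→d23:-→d24:-→d25:-→d26:-→d27:-→d28:H3 -> H3
  + 99.49.158.0/24 (H0) depth=24
  + 222.0.0.0/8 (H0) depth=8
  lookup 222.0.21.184: bits 110111100000 walk d0:-→d1:-→d2:-→d3:-→d4:-→d5:-→d6:-→d7:-→d8:H0→d9:H3→d10:-→d11:-→d12:- -> H3
  lookup 222.0.0.142: bits 110111100000 walk d0:-→d1:-→d2:-→d3:-→d4:-→d5:-→d6:-→d7:-→d8:H0→d9:H3→d10:-→d11:-→d12:- -> H3
  - 99.49.158.0/24 clear@24
  + 75.43.0.48/28 (H3) depth=28
  + 75.0.0.0/8 (H2) depth=8
  lookup 83.95.246.255: bits 010 walk d0:-→d1:-→d2:-→d3:- -> no-route
  lookup 222.14.21.208: bits 1101111000001110000101011101 walk d0:-→d1:-→d2:-→d3:-→d4:-→d5:-→d6:-→d7:-→d8:H0→d9:H3→d10:-→d11:-→d12:-→d13:-→d14:-→d15:-→d16:-→d17:-→d18:-→d19:-→d20:-→d21:-→d22:-→d23:-→d24:-→d25:-→d26:-→d27:-→d28:H3 -> H3

== LOOKUPS ==
["H2","no-route","H3","H3","H3","no-route","H3"]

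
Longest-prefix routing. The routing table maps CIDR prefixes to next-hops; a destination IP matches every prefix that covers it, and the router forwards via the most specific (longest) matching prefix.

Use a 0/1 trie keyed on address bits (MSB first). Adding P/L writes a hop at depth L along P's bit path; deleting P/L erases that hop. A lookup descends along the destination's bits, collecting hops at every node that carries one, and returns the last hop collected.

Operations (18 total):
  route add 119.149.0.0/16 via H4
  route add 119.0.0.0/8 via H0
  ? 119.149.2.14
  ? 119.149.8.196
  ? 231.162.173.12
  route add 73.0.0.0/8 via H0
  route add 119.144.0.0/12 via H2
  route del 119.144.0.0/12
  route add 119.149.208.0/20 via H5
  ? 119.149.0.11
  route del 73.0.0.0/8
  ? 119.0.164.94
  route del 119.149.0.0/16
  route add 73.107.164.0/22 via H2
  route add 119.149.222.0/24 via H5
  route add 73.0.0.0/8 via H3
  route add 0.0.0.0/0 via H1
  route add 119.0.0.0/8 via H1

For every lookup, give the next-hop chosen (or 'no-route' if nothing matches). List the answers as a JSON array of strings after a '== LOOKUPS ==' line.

Process each operation:
  add 119.149.0.0/16 -> H4 at depth 16
  add 119.0.0.0/8 -> H0 at depth 8
  Q 119.149.2.14: descend 0111011110010101 ; hops seen [H0,H4] ; pick H4
  Q 119.149.8.196: descend 0111011110010101 ; hops seen [H0,H4] ; pick H4
  Q 231.162.173.12: descend ε ; hops seen [∅] ; pick no-route
  add 73.0.0.0/8 -> H0 at depth 8
  add 119.144.0.0/12 -> H2 at depth 12
  - 119.144.0.0/12 clear@12
  add 119.149.208.0/20 -> H5 at depth 20
  Q 119.149.0.11: descend 0111011110010101 ; hops seen [H0,H4] ; pick H4
  - 73.0.0.0/8 clear@8
  Q 119.0.164.94: descend 01110111 ; hops seen [H0] ; pick H0
  - 119.149.0.0/16 clear@16
  add 73.107.164.0/22 -> H2 at depth 22
  add 119.149.222.0/24 -> H5 at depth 24
  add 73.0.0.0/8 -> H3 at depth 8
  add 0.0.0.0/0 -> H1 at depth 0
  add 119.0.0.0/8 -> H1 at depth 8

== LOOKUPS ==
["H4","H4","no-route","H4","H0"]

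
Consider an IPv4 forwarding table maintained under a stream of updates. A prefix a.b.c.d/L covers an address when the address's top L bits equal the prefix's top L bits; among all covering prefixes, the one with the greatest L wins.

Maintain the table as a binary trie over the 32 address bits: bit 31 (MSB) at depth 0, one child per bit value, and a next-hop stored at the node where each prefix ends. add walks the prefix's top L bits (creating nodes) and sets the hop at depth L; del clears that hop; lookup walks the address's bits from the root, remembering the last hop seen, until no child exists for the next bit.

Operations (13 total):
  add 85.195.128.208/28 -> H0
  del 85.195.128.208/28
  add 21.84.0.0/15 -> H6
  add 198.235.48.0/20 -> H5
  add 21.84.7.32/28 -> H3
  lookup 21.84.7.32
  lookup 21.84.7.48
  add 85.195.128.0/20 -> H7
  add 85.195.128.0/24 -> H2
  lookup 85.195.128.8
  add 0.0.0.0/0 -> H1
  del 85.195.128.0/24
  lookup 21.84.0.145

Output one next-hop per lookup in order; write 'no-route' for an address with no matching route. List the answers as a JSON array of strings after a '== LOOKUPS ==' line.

Apply in order:
  add 85.195.128.208/28 -> H0 at depth 28
  del 85.195.128.208/28 (clear depth 28)
  add 21.84.0.0/15 -> H6 at depth 15
  add 198.235.48.0/20 -> H5 at depth 20
  add 21.84.7.32/28 -> H3 at depth 28
  ? 21.84.7.32  path d0:-→d1:-→d2:-→d3:-→d4:-→d5:-→d6:-→d7:-→d8:-→d9:-→d10:-→d11:-→d12:-→d13:-→d14:-→d15:H6→d16:-→d17:-→d18:-→d19:-→d20:-→d21:-→d22:-→d23:-→d24:-→d25:-→d26:-→d27:-→d28:H3  best=H3
  ? 21.84.7.48  path d0:-→d1:-→d2:-→d3:-→d4:-→d5:-→d6:-→d7:-→d8:-→d9:-→d10:-→d11:-→d12:-→d13:-→d14:-→d15:H6→d16:-→d17:-→d18:-→d19:-→d20:-→d21:-→d22:-→d23:-→d24:-→d25:-→d26:-→d27:-  best=H6
  add 85.195.128.0/20 -> H7 at depth 20
  add 85.195.128.0/24 -> H2 at depth 24
  ? 85.195.128.8  path d0:-→d1:-→d2:-→d3:-→d4:-→d5:-→d6:-→d7:-→d8:-→d9:-→d10:-→d11:-→d12:-→d13:-→d14:-→d15:-→d16:-→d17:-→d18:-→d19:-→d20:H7→d21:-→d22:-→d23:-→d24:H2  best=H2
  add 0.0.0.0/0 -> H1 at depth 0
  del 85.195.128.0/24 (clear depth 24)
  ? 21.84.0.145  path d0:H1→d1:-→d2:-→d3:-→d4:-→d5:-→d6:-→d7:-→d8:-→d9:-→d10:-→d11:-→d12:-→d13:-→d14:-→d15:H6→d16:-→d17:-→d18:-→d19:-→d20:-→d21:-  best=H6

== LOOKUPS ==
["H3","H6","H2","H6"]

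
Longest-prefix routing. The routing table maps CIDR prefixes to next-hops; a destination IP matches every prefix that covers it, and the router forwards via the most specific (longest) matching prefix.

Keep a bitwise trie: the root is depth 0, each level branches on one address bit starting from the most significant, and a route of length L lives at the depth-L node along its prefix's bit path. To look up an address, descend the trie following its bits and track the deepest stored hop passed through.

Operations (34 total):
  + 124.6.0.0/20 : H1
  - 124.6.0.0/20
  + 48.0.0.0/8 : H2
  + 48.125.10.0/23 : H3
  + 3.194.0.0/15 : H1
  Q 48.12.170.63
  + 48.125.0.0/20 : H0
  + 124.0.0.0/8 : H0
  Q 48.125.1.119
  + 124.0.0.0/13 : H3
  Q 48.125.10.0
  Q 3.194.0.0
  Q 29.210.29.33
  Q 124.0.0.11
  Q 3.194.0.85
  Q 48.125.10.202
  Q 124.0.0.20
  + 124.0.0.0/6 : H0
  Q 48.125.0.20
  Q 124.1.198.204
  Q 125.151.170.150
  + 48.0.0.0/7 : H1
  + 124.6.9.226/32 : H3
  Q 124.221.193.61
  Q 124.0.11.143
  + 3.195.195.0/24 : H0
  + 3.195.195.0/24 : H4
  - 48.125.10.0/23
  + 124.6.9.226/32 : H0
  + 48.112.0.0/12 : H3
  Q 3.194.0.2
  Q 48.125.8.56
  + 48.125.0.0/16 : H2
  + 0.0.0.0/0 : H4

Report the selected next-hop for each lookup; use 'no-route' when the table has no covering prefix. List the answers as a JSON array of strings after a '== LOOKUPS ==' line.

Trace:
  add 124.6.0.0/20 -> H1 at depth 20
  - 124.6.0.0/20 clear@20
  add 48.0.0.0/8 -> H2 at depth 8
  add 48.125.10.0/23 -> H3 at depth 23
  add 3.194.0.0/15 -> H1 at depth 15
  lookup 48.12.170.63: bits 001100000 walk d0:-→d1:-→d2:-→d3:-→d4:-→d5:-→d6:-→d7:-→d8:H2→d9:- -> H2
  add 48.125.0.0/20 -> H0 at depth 20
  add 124.0.0.0/8 -> H0 at depth 8
  lookup 48.125.1.119: bits 00110000011111010000 walk d0:-→d1:-→d2:-→d3:-→d4:-→d5:-→d6:-→d7:-→d8:H2→d9:-→d10:-→d11:-→d12:-→d13:-→d14:-→d15:-→d16:-→d17:-→d18:-→d19:-→d20:H0 -> H0
  add 124.0.0.0/13 -> H3 at depth 13
  lookup 48.125.10.0: bits 00110000011111010000101 walk d0:-→d1:-→d2:-→d3:-→d4:-→d5:-→d6:-→d7:-→d8:H2→d9:-→d10:-→d11:-→d12:-→d13:-→d14:-→d15:-→d16:-→d17:-→d18:-→d19:-→d20:H0→d21:-→d22:-→d23:H3 -> H3
  lookup 3.194.0.0: bits 000000111100001 walk d0:-→d1:-→d2:-→d3:-→d4:-→d5:-→d6:-→d7:-→d8:-→d9:-→d10:-→d11:-→d12:-→d13:-→d14:-→d15:H1 -> H1
  lookup 29.210.29.33: bits 000 walk d0:-→d1:-→d2:-→d3:- -> no-route
  lookup 124.0.0.11: bits 0111110000000 walk d0:-→d1:-→d2:-→d3:-→d4:-→d5:-→d6:-→d7:-→d8:H0→d9:-→d10:-→d11:-→d12:-→d13:H3 -> H3
  lookup 3.194.0.85: bits 000000111100001 walk d0:-→d1:-→d2:-→d3:-→d4:-→d5:-→d6:-→d7:-→d8:-→d9:-→d10:-→d11:-→d12:-→d13:-→d14:-→d15:H1 -> H1
  lookup 48.125.10.202: bits 00110000011111010000101 walk d0:-→d1:-→d2:-→d3:-→d4:-→d5:-→d6:-→d7:-→d8:H2→d9:-→d10:-→d11:-→d12:-→d13:-→d14:-→d15:-→d16:-→d17:-→d18:-→d19:-→d20:H0→d21:-→d22:-→d23:H3 -> H3
  lookup 124.0.0.20: bits 0111110000000 walk d0:-→d1:-→d2:-→d3:-→d4:-→d5:-→d6:-→d7:-→d8:H0→d9:-→d10:-→d11:-→d12:-→d13:H3 -> H3
  add 124.0.0.0/6 -> H0 at depth 6
  lookup 48.125.0.20: bits 00110000011111010000 walk d0:-→d1:-→d2:-→d3:-→d4:-→d5:-→d6:-→d7:-→d8:H2→d9:-→d10:-→d11:-→d12:-→d13:-→d14:-→d15:-→d16:-→d17:-→d18:-→d19:-→d20:H0 -> H0
  lookup 124.1.198.204: bits 0111110000000 walk d0:-→d1:-→d2:-→d3:-→d4:-→d5:-→d6:H0→d7:-→d8:H0→d9:-→d10:-→d11:-→d12:-→d13:H3 -> H3
  lookup 125.151.170.150: bits 0111110 walk d0:-→d1:-→d2:-→d3:-→d4:-→d5:-→d6:H0→d7:- -> H0
  add 48.0.0.0/7 -> H1 at depth 7
  add 124.6.9.226/32 -> H3 at depth 32
  lookup 124.221.193.61: bits 01111100 walk d0:-→d1:-→d2:-→d3:-→d4:-→d5:-→d6:H0→d7:-→d8:H0 -> H0
  lookup 124.0.11.143: bits 0111110000000 walk d0:-→d1:-→d2:-→d3:-→d4:-→d5:-→d6:H0→d7:-→d8:H0→d9:-→d10:-→d11:-→d12:-→d13:H3 -> H3
  add 3.195.195.0/24 -> H0 at depth 24
  add 3.195.195.0/24 -> H4 at depth 24
  - 48.125.10.0/23 clear@23
  add 124.6.9.226/32 -> H0 at depth 32
  add 48.112.0.0/12 -> H3 at depth 12
  lookup 3.194.0.2: bits 000000111100001 walk d0:-→d1:-→d2:-→d3:-→d4:-→d5:-→d6:-→d7:-→d8:-→d9:-→d10:-→d11:-→d12:-→d13:-→d14:-→d15:H1 -> H1
  lookup 48.125.8.56: bits 0011000001111101000010 walk d0:-→d1:-→d2:-→d3:-→d4:-→d5:-→d6:-→d7:H1→d8:H2→d9:-→d10:-→d11:-→d12:H3→d13:-→d14:-→d15:-→d16:-→d17:-→d18:-→d19:-→d20:H0→d21:-→d22:- -> H0
  add 48.125.0.0/16 -> H2 at depth 16
  add 0.0.0.0/0 -> H4 at depth 0

== LOOKUPS ==
["H2","H0","H3","H1","no-route","H3","H1","H3","H3","H0","H3","H0","H0","H3","H1","H0"]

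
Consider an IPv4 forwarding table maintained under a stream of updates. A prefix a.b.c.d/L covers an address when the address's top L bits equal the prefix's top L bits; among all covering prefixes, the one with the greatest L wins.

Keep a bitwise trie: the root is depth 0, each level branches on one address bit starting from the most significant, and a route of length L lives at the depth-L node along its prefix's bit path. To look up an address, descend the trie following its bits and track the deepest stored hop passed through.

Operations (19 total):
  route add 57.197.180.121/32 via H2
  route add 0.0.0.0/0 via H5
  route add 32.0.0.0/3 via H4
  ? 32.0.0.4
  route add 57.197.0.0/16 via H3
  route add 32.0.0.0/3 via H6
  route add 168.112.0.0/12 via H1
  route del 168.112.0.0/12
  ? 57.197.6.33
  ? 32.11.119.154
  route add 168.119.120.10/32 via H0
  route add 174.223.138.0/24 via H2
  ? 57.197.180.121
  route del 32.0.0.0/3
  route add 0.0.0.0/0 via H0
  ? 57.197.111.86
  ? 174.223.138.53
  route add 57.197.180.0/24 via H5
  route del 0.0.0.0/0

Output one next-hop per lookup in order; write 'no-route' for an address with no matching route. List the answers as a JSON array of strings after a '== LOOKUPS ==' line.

Process each operation:
  + 57.197.180.121/32 (H2) depth=32
  + 0.0.0.0/0 (H5) depth=0
  + 32.0.0.0/3 (H4) depth=3
  lookup 32.0.0.4: bits 001 walk d0:H5→d1:-→d2:-→d3:H4 -> H4
  + 57.197.0.0/16 (H3) depth=16
  + 32.0.0.0/3 (H6) depth=3
  + 168.112.0.0/12 (H1) depth=12
  - 168.112.0.0/12 clear@12
  lookup 57.197.6.33: bits 0011100111000101 walk d0:H5→d1:-→d2:-→d3:H6→d4:-→d5:-→d6:-→d7:-→d8:-→d9:-→d10:-→d11:-→d12:-→d13:-→d14:-→d15:-→d16:H3 -> H3
  lookup 32.11.119.154: bits 001 walk d0:H5→d1:-→d2:-→d3:H6 -> H6
  + 168.119.120.10/32 (H0) depth=32
  + 174.223.138.0/24 (H2) depth=24
  lookup 57.197.180.121: bits 00111001110001011011010001111001 walk d0:H5→d1:-→d2:-→d3:H6→d4:-→d5:-→d6:-→d7:-→d8:-→d9:-→d10:-→d11:-→d12:-→d13:-→d14:-→d15:-→d16:H3→d17:-→d18:-→d19:-→d20:-→d21:-→d22:-→d23:-→d24:-→d25:-→d26:-→d27:-→d28:-→d29:-→d30:-→d31:-→d32:H2 -> H2
  - 32.0.0.0/3 clear@3
  + 0.0.0.0/0 (H0) depth=0
  lookup 57.197.111.86: bits 0011100111000101 walk d0:H0→d1:-→d2:-→d3:-→d4:-→d5:-→d6:-→d7:-→d8:-→d9:-→d10:-→d11:-→d12:-→d13:-→d14:-→d15:-→d16:H3 -> H3
  lookup 174.223.138.53: bits 101011101101111110001010 walk d0:H0→d1:-→d2:-→d3:-→d4:-→d5:-→d6:-→d7:-→d8:-→d9:-→d10:-→d11:-→d12:-→d13:-→d14:-→d15:-→d16:-→d17:-→d18:-→d19:-→d20:-→d21:-→d22:-→d23:-→d24:H2 -> H2
  + 57.197.180.0/24 (H5) depth=24
  - 0.0.0.0/0 clear@0

== LOOKUPS ==
["H4","H3","H6","H2","H3","H2"]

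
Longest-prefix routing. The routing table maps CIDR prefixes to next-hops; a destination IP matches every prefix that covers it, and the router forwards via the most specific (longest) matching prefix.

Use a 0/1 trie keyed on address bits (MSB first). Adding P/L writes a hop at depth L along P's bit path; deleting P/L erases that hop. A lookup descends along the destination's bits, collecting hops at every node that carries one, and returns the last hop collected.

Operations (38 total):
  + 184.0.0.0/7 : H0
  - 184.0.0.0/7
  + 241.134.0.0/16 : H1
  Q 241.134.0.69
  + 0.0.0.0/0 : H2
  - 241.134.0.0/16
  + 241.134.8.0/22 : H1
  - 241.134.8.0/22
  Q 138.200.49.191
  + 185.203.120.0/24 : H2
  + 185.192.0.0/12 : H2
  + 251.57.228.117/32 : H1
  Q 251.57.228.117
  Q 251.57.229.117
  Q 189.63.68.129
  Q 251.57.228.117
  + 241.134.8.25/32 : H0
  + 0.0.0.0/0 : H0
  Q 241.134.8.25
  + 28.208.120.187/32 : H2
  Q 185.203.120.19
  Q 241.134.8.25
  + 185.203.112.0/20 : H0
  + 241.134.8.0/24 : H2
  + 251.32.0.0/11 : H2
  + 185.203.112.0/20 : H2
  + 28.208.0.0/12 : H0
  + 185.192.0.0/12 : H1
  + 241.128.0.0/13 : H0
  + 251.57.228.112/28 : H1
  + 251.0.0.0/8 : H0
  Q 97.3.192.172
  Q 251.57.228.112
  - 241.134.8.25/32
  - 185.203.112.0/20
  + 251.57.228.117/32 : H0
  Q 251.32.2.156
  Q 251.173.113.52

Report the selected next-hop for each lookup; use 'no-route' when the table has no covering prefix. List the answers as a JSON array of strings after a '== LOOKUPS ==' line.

Trace:
  + 184.0.0.0/7 (H0) depth=7
  - 184.0.0.0/7 clear@7
  + 241.134.0.0/16 (H1) depth=16
  lookup 241.134.0.69: bits 1111000110000110 walk d0:-→d1:-→d2:-→d3:-→d4:-→d5:-→d6:-→d7:-→d8:-→d9:-→d10:-→d11:-→d12:-→d13:-→d14:-→d15:-→d16:H1 -> H1
  + 0.0.0.0/0 (H2) depth=0
  - 241.134.0.0/16 clear@16
  + 241.134.8.0/22 (H1) depth=22
  - 241.134.8.0/22 clear@22
  lookup 138.200.49.191: bits 10 walk d0:H2→d1:-→d2:- -> H2
  + 185.203.120.0/24 (H2) depth=24
  + 185.192.0.0/12 (H2) depth=12
  + 251.57.228.117/32 (H1) depth=32
  lookup 251.57.228.117: bits 11111011001110011110010001110101 walk d0:H2→d1:-→d2:-→d3:-→d4:-→d5:-→d6:-→d7:-→d8:-→d9:-→d10:-→d11:-→d12:-→d13:-→d14:-→d15:-→d16:-→d17:-→d18:-→d19:-→d20:-→d21:-→d22:-→d23:-→d24:-→d25:-→d26:-→d27:-→d28:-→d29:-→d30:-→d31:-→d32:H1 -> H1
  lookup 251.57.229.117: bits 11111011001110011110010 walk d0:H2→d1:-→d2:-→d3:-→d4:-→d5:-→d6:-→d7:-→d8:-→d9:-→d10:-→d11:-→d12:-→d13:-→d14:-→d15:-→d16:-→d17:-→d18:-→d19:-→d20:-→d21:-→d22:-→d23:- -> H2
  lookup 189.63.68.129: bits 10111 walk d0:H2→d1:-→d2:-→d3:-→d4:-→d5:- -> H2
  lookup 251.57.228.117: bits 11111011001110011110010001110101 walk d0:H2→d1:-→d2:-→d3:-→d4:-→d5:-→d6:-→d7:-→d8:-→d9:-→d10:-→d11:-→d12:-→d13:-→d14:-→d15:-→d16:-→d17:-→d18:-→d19:-→d20:-→d21:-→d22:-→d23:-→d24:-→d25:-→d26:-→d27:-→d28:-→d29:-→d30:-→d31:-→d32:H1 -> H1
  + 241.134.8.25/32 (H0) depth=32
  + 0.0.0.0/0 (H0) depth=0
  lookup 241.134.8.25: bits 11110001100001100000100000011001 walk d0:H0→d1:-→d2:-→d3:-→d4:-→d5:-→d6:-→d7:-→d8:-→d9:-→d10:-→d11:-→d12:-→d13:-→d14:-→d15:-→d16:-→d17:-→d18:-→d19:-→d20:-→d21:-→d22:-→d23:-→d24:-→d25:-→d26:-→d27:-→d28:-→d29:-→d30:-→d31:-→d32:H0 -> H0
  + 28.208.120.187/32 (H2) depth=32
  lookup 185.203.120.19: bits 101110011100101101111000 walk d0:H0→d1:-→d2:-→d3:-→d4:-→d5:-→d6:-→d7:-→d8:-→d9:-→d10:-→d11:-→d12:H2→d13:-→d14:-→d15:-→d16:-→d17:-→d18:-→d19:-→d20:-→d21:-→d22:-→d23:-→d24:H2 -> H2
  lookup 241.134.8.25: bits 11110001100001100000100000011001 walk d0:H0→d1:-→d2:-→d3:-→d4:-→d5:-→d6:-→d7:-→d8:-→d9:-→d10:-→d11:-→d12:-→d13:-→d14:-→d15:-→d16:-→d17:-→d18:-→d19:-→d20:-→d21:-→d22:-→d23:-→d24:-→d25:-→d26:-→d27:-→d28:-→d29:-→d30:-→d31:-→d32:H0 -> H0
  + 185.203.112.0/20 (H0) depth=20
  + 241.134.8.0/24 (H2) depth=24
  + 251.32.0.0/11 (H2) depth=11
  + 185.203.112.0/20 (H2) depth=20
  + 28.208.0.0/12 (H0) depth=12
  + 185.192.0.0/12 (H1) depth=12
  + 241.128.0.0/13 (H0) depth=13
  + 251.57.228.112/28 (H1) depth=28
  + 251.0.0.0/8 (H0) depth=8
  lookup 97.3.192.172: bits 0 walk d0:H0→d1:- -> H0
  lookup 251.57.228.112: bits 11111011001110011110010001110 walk d0:H0→d1:-→d2:-→d3:-→d4:-→d5:-→d6:-→d7:-→d8:H0→d9:-→d10:-→d11:H2→d12:-→d13:-→d14:-→d15:-→d16:-→d17:-→d18:-→d19:-→d20:-→d21:-→d22:-→d23:-→d24:-→d25:-→d26:-→d27:-→d28:H1→d29:- -> H1
  - 241.134.8.25/32 clear@32
  - 185.203.112.0/20 clear@20
  + 251.57.228.117/32 (H0) depth=32
  lookup 251.32.2.156: bits 11111011001 walk d0:H0→d1:-→d2:-→d3:-→d4:-→d5:-→d6:-→d7:-→d8:H0→d9:-→d10:-→d11:H2 -> H2
  lookup 251.173.113.52: bits 11111011 walk d0:H0→d1:-→d2:-→d3:-→d4:-→d5:-→d6:-→d7:-→d8:H0 -> H0

== LOOKUPS ==
["H1","H2","H1","H2","H2","H1","H0","H2","H0","H0","H1","H2","H0"]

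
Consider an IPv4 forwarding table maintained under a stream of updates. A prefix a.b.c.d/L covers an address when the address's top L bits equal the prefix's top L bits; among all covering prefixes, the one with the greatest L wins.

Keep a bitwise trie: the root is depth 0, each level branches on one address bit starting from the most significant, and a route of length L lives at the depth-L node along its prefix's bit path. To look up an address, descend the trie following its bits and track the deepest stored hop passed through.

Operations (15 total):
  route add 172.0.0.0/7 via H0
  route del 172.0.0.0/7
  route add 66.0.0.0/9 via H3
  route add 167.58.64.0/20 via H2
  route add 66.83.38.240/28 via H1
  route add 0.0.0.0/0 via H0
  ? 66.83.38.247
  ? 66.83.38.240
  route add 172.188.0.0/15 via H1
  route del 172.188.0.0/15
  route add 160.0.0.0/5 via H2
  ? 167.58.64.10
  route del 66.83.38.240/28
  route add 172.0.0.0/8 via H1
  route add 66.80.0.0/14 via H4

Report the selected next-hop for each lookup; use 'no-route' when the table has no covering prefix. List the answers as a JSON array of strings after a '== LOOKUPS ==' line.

Trace:
  + 172.0.0.0/7 (H0) depth=7
  - 172.0.0.0/7 clear@7
  + 66.0.0.0/9 (H3) depth=9
  + 167.58.64.0/20 (H2) depth=20
  + 66.83.38.240/28 (H1) depth=28
  + 0.0.0.0/0 (H0) depth=0
  Q 66.83.38.247: descend 0100001001010011001001101111 ; hops seen [H0,H3,H1] ; pick H1
  Q 66.83.38.240: descend 0100001001010011001001101111 ; hops seen [H0,H3,H1] ; pick H1
  + 172.188.0.0/15 (H1) depth=15
  - 172.188.0.0/15 clear@15
  + 160.0.0.0/5 (H2) depth=5
  Q 167.58.64.10: descend 10100111001110100100 ; hops seen [H0,H2,H2] ; pick H2
  - 66.83.38.240/28 clear@28
  + 172.0.0.0/8 (H1) depth=8
  + 66.80.0.0/14 (H4) depth=14

== LOOKUPS ==
["H1","H1","H2"]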